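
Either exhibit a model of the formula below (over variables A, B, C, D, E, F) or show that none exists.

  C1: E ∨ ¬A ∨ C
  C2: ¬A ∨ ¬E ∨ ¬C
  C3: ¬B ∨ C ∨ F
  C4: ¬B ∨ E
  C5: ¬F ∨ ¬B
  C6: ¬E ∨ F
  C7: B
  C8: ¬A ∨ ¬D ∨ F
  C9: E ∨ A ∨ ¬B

UNSATISFIABLE

The clause (B) is unit, so B = True.
The clause (E) is unit, so E = True.
The clause (¬F) is unit, so F = False.
But (F) is also a unit clause — contradiction.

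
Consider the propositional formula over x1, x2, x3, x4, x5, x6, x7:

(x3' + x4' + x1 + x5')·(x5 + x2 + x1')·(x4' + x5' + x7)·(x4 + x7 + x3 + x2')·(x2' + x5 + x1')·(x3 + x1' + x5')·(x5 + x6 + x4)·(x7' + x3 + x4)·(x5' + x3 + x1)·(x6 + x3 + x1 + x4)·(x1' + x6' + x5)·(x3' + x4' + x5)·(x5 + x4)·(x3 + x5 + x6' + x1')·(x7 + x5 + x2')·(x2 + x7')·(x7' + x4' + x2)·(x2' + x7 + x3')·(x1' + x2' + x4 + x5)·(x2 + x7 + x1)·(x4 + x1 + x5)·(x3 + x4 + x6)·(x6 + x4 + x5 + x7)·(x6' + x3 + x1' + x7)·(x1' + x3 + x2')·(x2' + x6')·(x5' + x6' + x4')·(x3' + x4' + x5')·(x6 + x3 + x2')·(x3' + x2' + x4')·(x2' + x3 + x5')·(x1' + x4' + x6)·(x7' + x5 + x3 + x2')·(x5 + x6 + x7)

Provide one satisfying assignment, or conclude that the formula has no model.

Suppose x5 = 1.
Suppose x4 = 0.
Suppose x3 = 1.
Suppose x2 = 0.
The clause (x7') is unit, so x7 = 0.
The clause (x1) is unit, so x1 = 1.
All clauses hold; x6 can take either value.

x1 ↦ 1; x2 ↦ 0; x3 ↦ 1; x4 ↦ 0; x5 ↦ 1; x6 ↦ 0; x7 ↦ 0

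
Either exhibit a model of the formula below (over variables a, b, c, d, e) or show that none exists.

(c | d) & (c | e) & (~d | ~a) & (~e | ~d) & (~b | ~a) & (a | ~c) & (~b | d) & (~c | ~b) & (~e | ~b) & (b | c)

Suppose c = 1.
Unit clause (a) forces a = 1.
Unit clause (~d) forces d = 0.
Unit clause (~b) forces b = 0.
Every clause is now satisfied; e is unconstrained.

a=1; b=0; c=1; d=0; e=1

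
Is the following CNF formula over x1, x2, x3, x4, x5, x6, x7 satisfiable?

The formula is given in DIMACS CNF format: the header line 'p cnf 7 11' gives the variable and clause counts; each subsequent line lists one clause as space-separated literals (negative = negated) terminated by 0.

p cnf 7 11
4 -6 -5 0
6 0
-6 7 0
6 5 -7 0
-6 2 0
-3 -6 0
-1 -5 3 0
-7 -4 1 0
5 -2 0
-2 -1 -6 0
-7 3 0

No, unsatisfiable

Unit clause (x6) forces x6 = True.
Unit clause (x7) forces x7 = True.
Unit clause (x2) forces x2 = True.
Unit clause (¬x3) forces x3 = False.
Now (x3) is unsatisfied and unit — conflict.
No assignment satisfies every clause.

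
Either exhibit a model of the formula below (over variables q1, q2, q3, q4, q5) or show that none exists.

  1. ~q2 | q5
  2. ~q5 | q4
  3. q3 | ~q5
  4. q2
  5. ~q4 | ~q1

From the singleton clause (q2), q2 = 1.
From the singleton clause (q5), q5 = 1.
From the singleton clause (q4), q4 = 1.
From the singleton clause (q3), q3 = 1.
From the singleton clause (~q1), q1 = 0.
Every clause now holds.

q1=0, q2=1, q3=1, q4=1, q5=1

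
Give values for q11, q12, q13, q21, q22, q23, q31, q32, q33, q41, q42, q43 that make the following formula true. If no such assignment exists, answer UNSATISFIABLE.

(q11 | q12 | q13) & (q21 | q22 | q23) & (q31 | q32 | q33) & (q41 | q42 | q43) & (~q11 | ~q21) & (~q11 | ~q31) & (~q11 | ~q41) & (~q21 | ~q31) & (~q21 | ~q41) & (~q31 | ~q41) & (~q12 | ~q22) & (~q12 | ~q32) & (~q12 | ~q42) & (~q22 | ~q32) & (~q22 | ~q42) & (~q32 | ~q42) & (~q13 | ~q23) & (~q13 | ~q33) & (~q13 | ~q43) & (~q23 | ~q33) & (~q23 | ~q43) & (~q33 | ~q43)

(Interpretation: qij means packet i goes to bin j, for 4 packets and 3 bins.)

Case q11 = 0:
Case q12 = 1:
From the singleton clause (~q22), q22 = 0.
From the singleton clause (~q32), q32 = 0.
From the singleton clause (~q42), q42 = 0.
Case q21 = 1:
From the singleton clause (~q31), q31 = 0.
From the singleton clause (q33), q33 = 1.
From the singleton clause (~q41), q41 = 0.
From the singleton clause (q43), q43 = 1.
But (~q43) is also a unit clause — contradiction.
That branch fails; take q21 = 0 instead.
From the singleton clause (q23), q23 = 1.
From the singleton clause (~q13), q13 = 0.
From the singleton clause (~q33), q33 = 0.
From the singleton clause (q31), q31 = 1.
From the singleton clause (~q41), q41 = 0.
From the singleton clause (q43), q43 = 1.
But (~q43) is also a unit clause — contradiction.
Both values of q21 lead to a conflict.
That branch fails; take q12 = 0 instead.
From the singleton clause (q13), q13 = 1.
From the singleton clause (~q23), q23 = 0.
From the singleton clause (~q33), q33 = 0.
From the singleton clause (~q43), q43 = 0.
Case q21 = 1:
From the singleton clause (~q31), q31 = 0.
From the singleton clause (q32), q32 = 1.
From the singleton clause (~q41), q41 = 0.
From the singleton clause (q42), q42 = 1.
But (~q42) is also a unit clause — contradiction.
That branch fails; take q21 = 0 instead.
From the singleton clause (q22), q22 = 1.
From the singleton clause (~q32), q32 = 0.
From the singleton clause (q31), q31 = 1.
From the singleton clause (~q41), q41 = 0.
From the singleton clause (q42), q42 = 1.
But (~q42) is also a unit clause — contradiction.
Both values of q21 lead to a conflict.
Both values of q12 lead to a conflict.
That branch fails; take q11 = 1 instead.
From the singleton clause (~q21), q21 = 0.
From the singleton clause (~q31), q31 = 0.
From the singleton clause (~q41), q41 = 0.
Case q22 = 1:
From the singleton clause (~q12), q12 = 0.
From the singleton clause (~q32), q32 = 0.
From the singleton clause (q33), q33 = 1.
From the singleton clause (~q42), q42 = 0.
From the singleton clause (q43), q43 = 1.
But (~q43) is also a unit clause — contradiction.
That branch fails; take q22 = 0 instead.
From the singleton clause (q23), q23 = 1.
From the singleton clause (~q13), q13 = 0.
From the singleton clause (~q33), q33 = 0.
From the singleton clause (q32), q32 = 1.
From the singleton clause (~q12), q12 = 0.
From the singleton clause (~q42), q42 = 0.
From the singleton clause (q43), q43 = 1.
But (~q43) is also a unit clause — contradiction.
Both values of q22 lead to a conflict.
Both values of q11 lead to a conflict.

UNSATISFIABLE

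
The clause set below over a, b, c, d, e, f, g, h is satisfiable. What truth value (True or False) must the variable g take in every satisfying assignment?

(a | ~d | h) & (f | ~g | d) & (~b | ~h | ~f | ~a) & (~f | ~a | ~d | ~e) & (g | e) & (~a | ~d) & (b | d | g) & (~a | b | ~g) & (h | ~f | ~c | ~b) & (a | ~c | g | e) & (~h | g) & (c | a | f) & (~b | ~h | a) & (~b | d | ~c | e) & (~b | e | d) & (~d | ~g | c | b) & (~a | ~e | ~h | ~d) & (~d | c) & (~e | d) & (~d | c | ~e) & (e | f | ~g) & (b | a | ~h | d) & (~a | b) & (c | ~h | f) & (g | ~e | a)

True

Suppose g = 0.
From the singleton clause (e), e = 1.
From the singleton clause (~h), h = 0.
From the singleton clause (d), d = 1.
From the singleton clause (a), a = 1.
Now (~a) is unsatisfied and unit — conflict.
So every satisfying assignment has g = True.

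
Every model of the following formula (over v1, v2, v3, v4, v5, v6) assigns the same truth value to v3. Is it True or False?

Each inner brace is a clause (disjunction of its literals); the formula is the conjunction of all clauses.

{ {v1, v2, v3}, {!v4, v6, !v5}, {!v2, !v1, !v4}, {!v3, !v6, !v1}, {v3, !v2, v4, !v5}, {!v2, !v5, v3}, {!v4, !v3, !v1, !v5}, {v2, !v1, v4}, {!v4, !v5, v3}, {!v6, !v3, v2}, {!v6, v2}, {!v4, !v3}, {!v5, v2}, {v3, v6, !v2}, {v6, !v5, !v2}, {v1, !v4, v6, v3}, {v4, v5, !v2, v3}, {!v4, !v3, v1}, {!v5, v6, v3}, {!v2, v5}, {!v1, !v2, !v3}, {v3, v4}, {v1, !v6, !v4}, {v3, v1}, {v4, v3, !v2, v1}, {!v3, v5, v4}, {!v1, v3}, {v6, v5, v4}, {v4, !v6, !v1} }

Suppose v3 = false.
(v4) alone gives v4 = true.
(!v5) alone gives v5 = false.
(!v2) alone gives v2 = false.
(v1) alone gives v1 = true.
But (!v1) is also a unit clause — contradiction.
So every satisfying assignment has v3 = True.

True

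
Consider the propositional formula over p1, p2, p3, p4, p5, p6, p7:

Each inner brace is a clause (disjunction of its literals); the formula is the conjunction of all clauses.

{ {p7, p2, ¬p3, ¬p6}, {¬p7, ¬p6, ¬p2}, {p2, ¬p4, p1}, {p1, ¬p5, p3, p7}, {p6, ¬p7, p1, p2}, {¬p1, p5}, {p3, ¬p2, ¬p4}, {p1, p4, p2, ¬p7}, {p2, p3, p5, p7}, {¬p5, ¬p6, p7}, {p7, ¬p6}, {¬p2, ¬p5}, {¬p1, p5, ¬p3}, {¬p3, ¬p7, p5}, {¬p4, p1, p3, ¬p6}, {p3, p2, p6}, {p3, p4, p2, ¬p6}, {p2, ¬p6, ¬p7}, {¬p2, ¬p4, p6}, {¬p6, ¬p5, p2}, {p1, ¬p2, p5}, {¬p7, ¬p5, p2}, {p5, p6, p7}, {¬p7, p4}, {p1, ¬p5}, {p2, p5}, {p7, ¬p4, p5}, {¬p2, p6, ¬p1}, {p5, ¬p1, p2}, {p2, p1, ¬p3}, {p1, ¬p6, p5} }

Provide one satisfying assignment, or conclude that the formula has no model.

p1 ↦ True,  p2 ↦ False,  p3 ↦ True,  p4 ↦ False,  p5 ↦ True,  p6 ↦ False,  p7 ↦ False

Case p1 = True:
From the singleton clause (p5), p5 = True.
From the singleton clause (¬p2), p2 = False.
From the singleton clause (¬p6), p6 = False.
From the singleton clause (p3), p3 = True.
From the singleton clause (¬p7), p7 = False.
No clause remains; p4 is free.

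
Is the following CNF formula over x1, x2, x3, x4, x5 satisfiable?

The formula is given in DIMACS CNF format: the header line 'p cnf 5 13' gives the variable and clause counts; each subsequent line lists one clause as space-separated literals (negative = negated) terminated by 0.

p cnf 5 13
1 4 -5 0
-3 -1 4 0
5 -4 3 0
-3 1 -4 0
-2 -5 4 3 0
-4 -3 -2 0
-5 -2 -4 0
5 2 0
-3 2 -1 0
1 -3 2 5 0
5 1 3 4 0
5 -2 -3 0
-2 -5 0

Yes

Case x5 = True:
(¬x2) alone gives x2 = False.
Case x1 = False:
(x4) alone gives x4 = True.
(¬x3) alone gives x3 = False.
This assignment satisfies each clause.
A satisfying assignment: x1=False, x2=False, x3=False, x4=True, x5=True.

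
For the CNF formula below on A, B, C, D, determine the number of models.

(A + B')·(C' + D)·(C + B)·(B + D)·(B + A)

4

There are 2^4 = 16 truth assignments over (A, B, C, D).
Split on A. With A = 1, the clauses containing A are satisfied and A' drops from the rest; 4 of the 2^3 = 8 assignments to the other variables satisfy what remains.
With A = 0, by the same count on the reduced clause set, 0 assignments work.
(One model: A=T, B=F, C=T, D=T.)
Total: 4 + 0 = 4.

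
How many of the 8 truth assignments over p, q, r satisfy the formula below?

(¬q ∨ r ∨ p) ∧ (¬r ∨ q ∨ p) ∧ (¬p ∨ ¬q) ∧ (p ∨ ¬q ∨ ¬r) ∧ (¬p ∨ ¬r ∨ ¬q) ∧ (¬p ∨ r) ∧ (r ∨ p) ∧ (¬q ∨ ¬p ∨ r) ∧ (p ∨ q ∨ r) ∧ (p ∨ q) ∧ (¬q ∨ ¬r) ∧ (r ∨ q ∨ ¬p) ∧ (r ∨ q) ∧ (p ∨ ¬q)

1

There are 2^3 = 8 truth assignments over (p, q, r).
Split on q. With q = True, the clauses containing q are satisfied and ¬q drops from the rest; 0 of the 2^2 = 4 assignments to the other variables satisfy what remains.
With q = False, by the same count on the reduced clause set, 1 assignment works.
Total: 0 + 1 = 1.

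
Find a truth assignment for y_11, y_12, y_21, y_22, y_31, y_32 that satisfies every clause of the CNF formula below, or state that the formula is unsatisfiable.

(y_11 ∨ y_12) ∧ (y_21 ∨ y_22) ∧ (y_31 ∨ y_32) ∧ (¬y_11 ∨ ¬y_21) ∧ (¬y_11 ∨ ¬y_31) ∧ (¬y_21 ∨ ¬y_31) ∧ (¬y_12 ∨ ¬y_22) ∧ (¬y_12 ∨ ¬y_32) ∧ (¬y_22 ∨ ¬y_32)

Try y_11 = True.
The clause (¬y_21) is unit, so y_21 = False.
The clause (y_22) is unit, so y_22 = True.
The clause (¬y_31) is unit, so y_31 = False.
The clause (y_32) is unit, so y_32 = True.
But (¬y_32) is also a unit clause — contradiction.
Undo y_11 and try y_11 = False.
The clause (y_12) is unit, so y_12 = True.
The clause (¬y_22) is unit, so y_22 = False.
The clause (y_21) is unit, so y_21 = True.
The clause (¬y_31) is unit, so y_31 = False.
The clause (y_32) is unit, so y_32 = True.
But (¬y_32) is also a unit clause — contradiction.
Either choice for y_11 ends in contradiction.

UNSATISFIABLE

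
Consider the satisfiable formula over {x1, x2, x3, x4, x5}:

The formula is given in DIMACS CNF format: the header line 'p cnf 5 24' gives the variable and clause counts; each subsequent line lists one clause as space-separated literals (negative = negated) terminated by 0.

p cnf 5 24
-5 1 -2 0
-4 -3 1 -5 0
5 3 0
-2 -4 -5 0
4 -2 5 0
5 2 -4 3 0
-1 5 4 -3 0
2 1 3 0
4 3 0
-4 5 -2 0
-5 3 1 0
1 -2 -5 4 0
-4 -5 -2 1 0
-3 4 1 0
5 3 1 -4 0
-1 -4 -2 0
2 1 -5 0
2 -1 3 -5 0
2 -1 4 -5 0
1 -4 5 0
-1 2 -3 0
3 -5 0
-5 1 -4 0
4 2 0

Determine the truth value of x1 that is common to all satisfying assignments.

True

Suppose x1 = False.
Branch on x5: set x5 = False.
The clause (x3) is unit, so x3 = True.
The clause (x4) is unit, so x4 = True.
Now (¬x4) is unsatisfied and unit — conflict.
That branch fails; take x5 = True instead.
The clause (¬x2) is unit, so x2 = False.
Now (x2) is unsatisfied and unit — conflict.
Either choice for x5 ends in contradiction.
So every satisfying assignment has x1 = True.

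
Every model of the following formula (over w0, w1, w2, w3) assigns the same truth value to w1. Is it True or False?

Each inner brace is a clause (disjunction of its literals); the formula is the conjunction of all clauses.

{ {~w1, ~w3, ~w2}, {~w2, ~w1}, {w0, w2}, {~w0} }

False

Suppose w1 = 1.
The clause (~w2) is unit, so w2 = 0.
The clause (w0) is unit, so w0 = 1.
But (~w0) is also a unit clause — contradiction.
So every satisfying assignment has w1 = False.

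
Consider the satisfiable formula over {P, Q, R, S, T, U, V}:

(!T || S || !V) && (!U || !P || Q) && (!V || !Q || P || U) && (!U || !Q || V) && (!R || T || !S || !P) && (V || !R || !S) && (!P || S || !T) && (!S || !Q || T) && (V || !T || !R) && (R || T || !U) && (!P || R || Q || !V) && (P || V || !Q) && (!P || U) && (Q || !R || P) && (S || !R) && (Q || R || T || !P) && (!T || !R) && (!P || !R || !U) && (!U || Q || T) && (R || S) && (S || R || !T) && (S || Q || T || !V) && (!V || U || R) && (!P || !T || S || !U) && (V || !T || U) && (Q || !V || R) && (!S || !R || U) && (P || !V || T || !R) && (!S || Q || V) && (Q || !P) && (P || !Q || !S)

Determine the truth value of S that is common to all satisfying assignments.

True

Suppose S = false.
(!R) alone gives R = false.
Now (R) is unsatisfied and unit — conflict.
So every satisfying assignment has S = True.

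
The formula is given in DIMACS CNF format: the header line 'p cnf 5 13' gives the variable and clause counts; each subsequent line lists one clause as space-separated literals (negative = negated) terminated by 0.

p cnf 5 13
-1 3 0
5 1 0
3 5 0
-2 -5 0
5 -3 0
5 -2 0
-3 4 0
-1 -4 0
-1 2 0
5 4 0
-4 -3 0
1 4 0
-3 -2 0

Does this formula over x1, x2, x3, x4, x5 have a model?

Yes, satisfiable

Suppose x1 = False.
Unit clause (x5) forces x5 = True.
Unit clause (¬x2) forces x2 = False.
Unit clause (x4) forces x4 = True.
Unit clause (¬x3) forces x3 = False.
All clauses are satisfied.
A satisfying assignment: x1=False, x2=False, x3=False, x4=True, x5=True.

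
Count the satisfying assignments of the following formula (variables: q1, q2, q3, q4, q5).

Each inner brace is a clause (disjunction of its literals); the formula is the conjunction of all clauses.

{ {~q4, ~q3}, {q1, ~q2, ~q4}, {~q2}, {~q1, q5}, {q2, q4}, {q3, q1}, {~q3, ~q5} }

There are 2^5 = 32 truth assignments over (q1, q2, q3, q4, q5).
Split on q5. With q5 = 1, the clauses containing q5 are satisfied and ~q5 drops from the rest; 1 of the 2^4 = 16 assignments to the other variables satisfy what remains.
With q5 = 0, by the same count on the reduced clause set, 0 assignments work.
(One model: q1=T, q2=F, q3=F, q4=T, q5=T.)
Total: 1 + 0 = 1.

1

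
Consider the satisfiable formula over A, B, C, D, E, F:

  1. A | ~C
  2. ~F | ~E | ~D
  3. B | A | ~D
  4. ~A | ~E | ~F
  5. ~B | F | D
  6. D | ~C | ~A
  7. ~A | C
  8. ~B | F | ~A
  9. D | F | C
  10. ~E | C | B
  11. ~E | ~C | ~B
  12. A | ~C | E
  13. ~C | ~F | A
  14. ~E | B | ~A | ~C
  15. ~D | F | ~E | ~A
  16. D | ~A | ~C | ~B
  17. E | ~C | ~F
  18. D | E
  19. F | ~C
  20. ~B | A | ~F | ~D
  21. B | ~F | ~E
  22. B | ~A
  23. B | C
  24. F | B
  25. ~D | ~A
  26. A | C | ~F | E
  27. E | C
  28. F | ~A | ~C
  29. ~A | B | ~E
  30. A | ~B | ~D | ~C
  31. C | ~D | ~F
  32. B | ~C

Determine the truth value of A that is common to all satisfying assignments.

Suppose A = 1.
From the singleton clause (C), C = 1.
From the singleton clause (D), D = 1.
Now (~D) is unsatisfied and unit — conflict.
So every satisfying assignment has A = False.

False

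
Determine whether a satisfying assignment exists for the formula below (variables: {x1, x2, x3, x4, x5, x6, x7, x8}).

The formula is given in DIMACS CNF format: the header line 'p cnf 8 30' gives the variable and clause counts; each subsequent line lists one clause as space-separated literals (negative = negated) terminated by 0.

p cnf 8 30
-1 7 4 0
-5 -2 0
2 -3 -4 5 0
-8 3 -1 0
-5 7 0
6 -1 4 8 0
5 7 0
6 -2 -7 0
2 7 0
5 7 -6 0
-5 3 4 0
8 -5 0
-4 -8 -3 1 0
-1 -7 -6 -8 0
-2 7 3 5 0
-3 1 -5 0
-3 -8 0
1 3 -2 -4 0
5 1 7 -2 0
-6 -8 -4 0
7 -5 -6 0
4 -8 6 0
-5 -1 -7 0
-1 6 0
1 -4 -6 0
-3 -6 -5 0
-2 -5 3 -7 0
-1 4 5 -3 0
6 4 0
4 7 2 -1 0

Yes

Suppose x5 = False.
The clause (x7) is unit, so x7 = True.
Suppose x6 = True.
Suppose x1 = False.
The clause (¬x4) is unit, so x4 = False.
Suppose x3 = False.
All clauses hold; x2, x8 can take either value.
A satisfying assignment: x1 ↦ False; x2 ↦ False; x3 ↦ False; x4 ↦ False; x5 ↦ False; x6 ↦ True; x7 ↦ True; x8 ↦ False.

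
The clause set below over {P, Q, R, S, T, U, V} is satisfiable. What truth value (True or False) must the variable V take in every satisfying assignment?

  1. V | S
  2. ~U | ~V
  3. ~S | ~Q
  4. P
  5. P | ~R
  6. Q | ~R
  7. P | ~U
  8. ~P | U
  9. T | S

False

Suppose V = 1.
Unit clause (~U) forces U = 0.
Unit clause (P) forces P = 1.
That conflicts with the unit clause (~P).
So every satisfying assignment has V = False.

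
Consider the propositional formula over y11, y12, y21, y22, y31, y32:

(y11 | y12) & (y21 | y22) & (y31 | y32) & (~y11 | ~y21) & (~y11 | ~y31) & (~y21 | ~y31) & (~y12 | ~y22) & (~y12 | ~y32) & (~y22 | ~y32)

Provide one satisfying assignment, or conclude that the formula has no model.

Try y11 = 1.
(~y21) alone gives y21 = 0.
(y22) alone gives y22 = 1.
(~y31) alone gives y31 = 0.
(y32) alone gives y32 = 1.
That conflicts with the unit clause (~y32).
That branch fails; take y11 = 0 instead.
(y12) alone gives y12 = 1.
(~y22) alone gives y22 = 0.
(y21) alone gives y21 = 1.
(~y31) alone gives y31 = 0.
(y32) alone gives y32 = 1.
That conflicts with the unit clause (~y32).
Either choice for y11 ends in contradiction.

UNSATISFIABLE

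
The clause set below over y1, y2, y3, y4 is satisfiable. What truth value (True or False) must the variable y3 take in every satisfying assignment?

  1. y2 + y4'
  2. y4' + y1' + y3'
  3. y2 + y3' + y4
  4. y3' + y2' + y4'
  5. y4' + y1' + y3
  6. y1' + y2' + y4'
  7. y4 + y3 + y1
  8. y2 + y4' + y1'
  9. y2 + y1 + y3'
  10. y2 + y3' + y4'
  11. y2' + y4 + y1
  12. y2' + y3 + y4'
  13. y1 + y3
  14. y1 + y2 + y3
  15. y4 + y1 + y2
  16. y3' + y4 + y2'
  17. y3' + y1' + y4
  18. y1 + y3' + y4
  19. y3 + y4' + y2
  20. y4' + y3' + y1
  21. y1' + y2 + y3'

Suppose y3 = 1.
Case y2 = 1:
Unit clause (y4') forces y4 = 0.
That conflicts with the unit clause (y4).
Backtrack on y2: now try y2 = 0.
Unit clause (y4') forces y4 = 0.
That conflicts with the unit clause (y4).
Either choice for y2 ends in contradiction.
So every satisfying assignment has y3 = False.

False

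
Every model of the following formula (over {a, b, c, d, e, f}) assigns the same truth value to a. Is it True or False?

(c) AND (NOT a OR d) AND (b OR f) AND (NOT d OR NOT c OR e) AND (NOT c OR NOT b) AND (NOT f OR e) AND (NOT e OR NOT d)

Suppose a = true.
(c) alone gives c = true.
(d) alone gives d = true.
(e) alone gives e = true.
That conflicts with the unit clause (NOT e).
So every satisfying assignment has a = False.

False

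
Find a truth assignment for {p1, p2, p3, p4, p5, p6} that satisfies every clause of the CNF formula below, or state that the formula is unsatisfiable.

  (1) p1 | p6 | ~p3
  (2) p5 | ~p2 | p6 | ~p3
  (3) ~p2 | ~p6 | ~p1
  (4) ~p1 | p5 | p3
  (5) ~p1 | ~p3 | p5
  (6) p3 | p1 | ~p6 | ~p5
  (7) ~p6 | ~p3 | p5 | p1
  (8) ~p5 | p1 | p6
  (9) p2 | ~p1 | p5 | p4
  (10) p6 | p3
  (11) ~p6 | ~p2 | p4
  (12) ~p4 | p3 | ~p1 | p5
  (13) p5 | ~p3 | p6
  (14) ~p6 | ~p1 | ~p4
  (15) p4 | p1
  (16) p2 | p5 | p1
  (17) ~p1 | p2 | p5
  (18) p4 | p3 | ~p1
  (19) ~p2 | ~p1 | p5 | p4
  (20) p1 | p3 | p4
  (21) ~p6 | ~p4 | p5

p1=1,  p2=0,  p3=1,  p4=0,  p5=1,  p6=1

Suppose p6 = 1.
Suppose p2 = 0.
Suppose p1 = 1.
From the singleton clause (~p4), p4 = 0.
From the singleton clause (p5), p5 = 1.
From the singleton clause (p3), p3 = 1.
This assignment satisfies each clause.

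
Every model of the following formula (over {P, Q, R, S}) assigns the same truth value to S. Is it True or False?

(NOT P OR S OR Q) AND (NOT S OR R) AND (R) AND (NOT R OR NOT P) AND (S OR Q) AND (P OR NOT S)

Suppose S = true.
(R) alone gives R = true.
(NOT P) alone gives P = false.
That conflicts with the unit clause (P).
So every satisfying assignment has S = False.

False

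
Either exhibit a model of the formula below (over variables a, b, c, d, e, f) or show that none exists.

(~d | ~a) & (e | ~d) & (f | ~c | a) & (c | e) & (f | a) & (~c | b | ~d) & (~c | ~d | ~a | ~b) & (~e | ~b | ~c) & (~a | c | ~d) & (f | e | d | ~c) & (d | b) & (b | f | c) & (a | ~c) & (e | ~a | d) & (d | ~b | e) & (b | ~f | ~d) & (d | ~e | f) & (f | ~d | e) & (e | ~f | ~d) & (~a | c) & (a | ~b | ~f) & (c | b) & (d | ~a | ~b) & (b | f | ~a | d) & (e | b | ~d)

UNSATISFIABLE

Suppose d = 0.
(b) alone gives b = 1.
(e) alone gives e = 1.
(~c) alone gives c = 0.
(f) alone gives f = 1.
(~a) alone gives a = 0.
But (a) is also a unit clause — contradiction.
Undo d and try d = 1.
(~a) alone gives a = 0.
(e) alone gives e = 1.
(f) alone gives f = 1.
(~c) alone gives c = 0.
(b) alone gives b = 1.
But (~b) is also a unit clause — contradiction.
Neither d = 1 nor d = 0 works.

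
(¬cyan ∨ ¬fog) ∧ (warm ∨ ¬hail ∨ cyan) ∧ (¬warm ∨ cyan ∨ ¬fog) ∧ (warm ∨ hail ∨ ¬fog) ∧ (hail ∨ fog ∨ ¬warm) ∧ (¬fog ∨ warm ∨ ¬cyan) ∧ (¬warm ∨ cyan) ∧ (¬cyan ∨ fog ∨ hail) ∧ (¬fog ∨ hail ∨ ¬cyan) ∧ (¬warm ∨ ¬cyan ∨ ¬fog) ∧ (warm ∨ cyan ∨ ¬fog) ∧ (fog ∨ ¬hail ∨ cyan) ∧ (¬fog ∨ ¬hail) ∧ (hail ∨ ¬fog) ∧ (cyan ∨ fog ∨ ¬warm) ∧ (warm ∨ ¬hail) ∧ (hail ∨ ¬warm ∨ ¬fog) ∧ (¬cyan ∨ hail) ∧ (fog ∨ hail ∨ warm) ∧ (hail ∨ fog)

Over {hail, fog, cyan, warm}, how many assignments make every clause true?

There are 2^4 = 16 truth assignments over (hail, fog, cyan, warm).
Check each against the 20 clauses (columns in the order hail, fog, cyan, warm):
  F F F F  ✗ fails (fog ∨ hail ∨ warm)
  F F F T  ✗ fails (hail ∨ fog ∨ ¬warm)
  F F T F  ✗ fails (¬cyan ∨ fog ∨ hail)
  F F T T  ✗ fails (hail ∨ fog ∨ ¬warm)
  F T F F  ✗ fails (warm ∨ hail ∨ ¬fog)
  F T F T  ✗ fails (¬warm ∨ cyan ∨ ¬fog)
  F T T F  ✗ fails (¬cyan ∨ ¬fog)
  F T T T  ✗ fails (¬cyan ∨ ¬fog)
  T F F F  ✗ fails (warm ∨ ¬hail ∨ cyan)
  T F F T  ✗ fails (¬warm ∨ cyan)
  T F T F  ✗ fails (warm ∨ ¬hail)
  T F T T  ✓ satisfies all
  T T F F  ✗ fails (warm ∨ ¬hail ∨ cyan)
  T T F T  ✗ fails (¬warm ∨ cyan ∨ ¬fog)
  T T T F  ✗ fails (¬cyan ∨ ¬fog)
  T T T T  ✗ fails (¬cyan ∨ ¬fog)
1 of the 16 rows is a model.

1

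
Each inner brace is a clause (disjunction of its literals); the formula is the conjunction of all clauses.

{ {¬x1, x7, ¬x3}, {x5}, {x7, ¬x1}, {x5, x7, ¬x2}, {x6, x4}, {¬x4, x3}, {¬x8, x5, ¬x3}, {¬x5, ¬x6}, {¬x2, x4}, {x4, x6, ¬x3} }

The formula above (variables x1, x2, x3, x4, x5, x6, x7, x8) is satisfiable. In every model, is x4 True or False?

True

Suppose x4 = False.
The clause (x5) is unit, so x5 = True.
The clause (x6) is unit, so x6 = True.
Now (¬x6) is unsatisfied and unit — conflict.
So every satisfying assignment has x4 = True.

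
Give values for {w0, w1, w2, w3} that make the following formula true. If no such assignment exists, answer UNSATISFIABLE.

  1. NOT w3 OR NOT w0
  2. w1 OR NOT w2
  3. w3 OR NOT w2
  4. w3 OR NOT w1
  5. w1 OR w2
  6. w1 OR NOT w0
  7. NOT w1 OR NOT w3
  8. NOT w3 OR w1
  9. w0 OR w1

UNSATISFIABLE

Case w3 = false:
Unit clause (NOT w2) forces w2 = false.
Unit clause (NOT w1) forces w1 = false.
Now (w1) is unsatisfied and unit — conflict.
Backtrack on w3: now try w3 = true.
Unit clause (NOT w0) forces w0 = false.
Unit clause (NOT w1) forces w1 = false.
Now (w1) is unsatisfied and unit — conflict.
Either choice for w3 ends in contradiction.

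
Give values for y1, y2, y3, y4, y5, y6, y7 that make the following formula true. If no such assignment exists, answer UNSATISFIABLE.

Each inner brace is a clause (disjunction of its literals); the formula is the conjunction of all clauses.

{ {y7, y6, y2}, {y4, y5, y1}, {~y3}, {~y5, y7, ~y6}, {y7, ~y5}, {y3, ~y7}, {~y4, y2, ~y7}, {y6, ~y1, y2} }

y1 ↦ 1, y2 ↦ 1, y3 ↦ 0, y4 ↦ 1, y5 ↦ 0, y6 ↦ 0, y7 ↦ 0

From the singleton clause (~y3), y3 = 0.
From the singleton clause (~y7), y7 = 0.
From the singleton clause (~y5), y5 = 0.
Try y6 = 0.
From the singleton clause (y2), y2 = 1.
Try y4 = 1.
Every clause is now satisfied; y1 is unconstrained.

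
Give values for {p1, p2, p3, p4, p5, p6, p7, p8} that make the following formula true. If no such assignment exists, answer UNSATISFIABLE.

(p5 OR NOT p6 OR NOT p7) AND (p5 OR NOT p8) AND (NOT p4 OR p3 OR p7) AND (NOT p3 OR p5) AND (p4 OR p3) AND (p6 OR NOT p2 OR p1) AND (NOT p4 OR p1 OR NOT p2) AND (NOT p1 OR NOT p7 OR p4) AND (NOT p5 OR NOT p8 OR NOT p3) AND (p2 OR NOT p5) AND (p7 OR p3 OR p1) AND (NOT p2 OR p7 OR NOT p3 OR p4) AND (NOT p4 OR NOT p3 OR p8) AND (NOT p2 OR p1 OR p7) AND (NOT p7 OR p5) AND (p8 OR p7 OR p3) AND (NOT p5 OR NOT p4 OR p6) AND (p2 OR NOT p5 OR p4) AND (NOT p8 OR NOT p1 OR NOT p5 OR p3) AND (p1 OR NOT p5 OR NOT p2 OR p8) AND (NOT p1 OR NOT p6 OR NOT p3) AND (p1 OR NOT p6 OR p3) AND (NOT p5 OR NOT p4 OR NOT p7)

UNSATISFIABLE

Case p5 = true:
Unit clause (p2) forces p2 = true.
Case p4 = true:
Unit clause (p1) forces p1 = true.
Unit clause (p6) forces p6 = true.
Unit clause (NOT p3) forces p3 = false.
Unit clause (p7) forces p7 = true.
That conflicts with the unit clause (NOT p7).
That branch fails; take p4 = false instead.
Unit clause (p3) forces p3 = true.
Unit clause (NOT p8) forces p8 = false.
Unit clause (p7) forces p7 = true.
Unit clause (NOT p1) forces p1 = false.
That conflicts with the unit clause (p1).
Either choice for p4 ends in contradiction.
That branch fails; take p5 = false instead.
Unit clause (NOT p8) forces p8 = false.
Unit clause (NOT p3) forces p3 = false.
Unit clause (p4) forces p4 = true.
Unit clause (p7) forces p7 = true.
That conflicts with the unit clause (NOT p7).
Either choice for p5 ends in contradiction.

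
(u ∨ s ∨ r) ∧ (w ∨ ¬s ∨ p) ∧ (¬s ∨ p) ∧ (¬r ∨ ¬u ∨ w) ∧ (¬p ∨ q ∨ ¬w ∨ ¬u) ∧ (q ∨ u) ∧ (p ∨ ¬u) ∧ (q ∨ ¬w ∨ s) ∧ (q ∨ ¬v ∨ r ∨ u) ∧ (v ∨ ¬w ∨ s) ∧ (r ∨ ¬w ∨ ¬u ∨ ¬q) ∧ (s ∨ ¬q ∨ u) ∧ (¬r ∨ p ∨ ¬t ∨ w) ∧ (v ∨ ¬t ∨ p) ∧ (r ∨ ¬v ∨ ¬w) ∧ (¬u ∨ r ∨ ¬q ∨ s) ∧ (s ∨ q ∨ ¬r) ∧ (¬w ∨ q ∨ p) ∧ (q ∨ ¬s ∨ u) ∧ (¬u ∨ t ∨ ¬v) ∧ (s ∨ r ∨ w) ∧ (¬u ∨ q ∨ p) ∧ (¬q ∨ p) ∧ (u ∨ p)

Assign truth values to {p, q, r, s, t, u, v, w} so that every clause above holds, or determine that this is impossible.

p: True; q: True; r: True; s: True; t: True; u: False; v: True; w: False

Branch on s: set s = True.
The clause (p) is unit, so p = True.
Branch on q: set q = True.
Branch on r: set r = True.
Branch on u: set u = False.
All clauses hold; t, v, w can take either value.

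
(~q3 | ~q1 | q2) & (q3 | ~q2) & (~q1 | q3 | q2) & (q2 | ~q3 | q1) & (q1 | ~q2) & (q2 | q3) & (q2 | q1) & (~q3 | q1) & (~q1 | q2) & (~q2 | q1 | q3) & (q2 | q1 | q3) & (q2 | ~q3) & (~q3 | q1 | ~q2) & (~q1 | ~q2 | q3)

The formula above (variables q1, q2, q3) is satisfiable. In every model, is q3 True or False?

True

Suppose q3 = 0.
The clause (~q2) is unit, so q2 = 0.
But (q2) is also a unit clause — contradiction.
So every satisfying assignment has q3 = True.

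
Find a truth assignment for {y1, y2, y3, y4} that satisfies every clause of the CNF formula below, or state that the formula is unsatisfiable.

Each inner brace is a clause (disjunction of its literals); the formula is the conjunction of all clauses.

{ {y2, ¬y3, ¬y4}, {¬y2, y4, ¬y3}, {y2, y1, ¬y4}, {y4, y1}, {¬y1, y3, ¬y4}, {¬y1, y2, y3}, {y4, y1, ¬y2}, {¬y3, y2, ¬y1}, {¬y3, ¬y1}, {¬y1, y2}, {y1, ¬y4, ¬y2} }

Suppose y4 = False.
(y1) alone gives y1 = True.
(¬y3) alone gives y3 = False.
(y2) alone gives y2 = True.
Every clause now holds.

y1 ↦ True; y2 ↦ True; y3 ↦ False; y4 ↦ False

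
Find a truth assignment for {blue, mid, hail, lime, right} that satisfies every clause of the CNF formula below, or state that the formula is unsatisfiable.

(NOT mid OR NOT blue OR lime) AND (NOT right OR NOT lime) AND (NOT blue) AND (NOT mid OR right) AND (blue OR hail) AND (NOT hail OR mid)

blue=false; mid=true; hail=true; lime=false; right=true

(NOT blue) alone gives blue = false.
(hail) alone gives hail = true.
(mid) alone gives mid = true.
(right) alone gives right = true.
(NOT lime) alone gives lime = false.
This assignment satisfies each clause.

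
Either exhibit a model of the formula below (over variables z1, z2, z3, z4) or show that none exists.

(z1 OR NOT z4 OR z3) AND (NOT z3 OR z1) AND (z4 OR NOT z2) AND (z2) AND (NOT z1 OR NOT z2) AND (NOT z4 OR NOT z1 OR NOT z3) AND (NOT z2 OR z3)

UNSATISFIABLE

Unit clause (z2) forces z2 = true.
Unit clause (z4) forces z4 = true.
Unit clause (NOT z1) forces z1 = false.
Unit clause (z3) forces z3 = true.
Now (NOT z3) is unsatisfied and unit — conflict.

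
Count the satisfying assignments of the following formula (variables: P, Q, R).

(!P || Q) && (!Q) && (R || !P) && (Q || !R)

There are 2^3 = 8 truth assignments over (P, Q, R).
Check each against the 4 clauses (columns in the order P, Q, R):
  F F F  ✓ satisfies all
  F F T  ✗ fails (Q || !R)
  F T F  ✗ fails (!Q)
  F T T  ✗ fails (!Q)
  T F F  ✗ fails (!P || Q)
  T F T  ✗ fails (!P || Q)
  T T F  ✗ fails (!Q)
  T T T  ✗ fails (!Q)
1 of the 8 rows is a model.

1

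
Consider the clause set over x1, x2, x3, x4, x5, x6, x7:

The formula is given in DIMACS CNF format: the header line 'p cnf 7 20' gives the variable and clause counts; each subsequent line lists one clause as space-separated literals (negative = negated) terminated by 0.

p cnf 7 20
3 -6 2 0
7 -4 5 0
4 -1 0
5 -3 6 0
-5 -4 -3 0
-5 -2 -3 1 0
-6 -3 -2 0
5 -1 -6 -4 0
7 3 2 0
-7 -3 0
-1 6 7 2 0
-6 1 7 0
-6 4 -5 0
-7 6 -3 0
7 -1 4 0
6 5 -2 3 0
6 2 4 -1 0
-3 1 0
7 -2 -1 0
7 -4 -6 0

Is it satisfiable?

Suppose x4 = True.
Suppose x7 = False.
The clause (x5) is unit, so x5 = True.
The clause (¬x3) is unit, so x3 = False.
The clause (x2) is unit, so x2 = True.
The clause (¬x1) is unit, so x1 = False.
The clause (¬x6) is unit, so x6 = False.
All clauses are satisfied.
A satisfying assignment: x1: False, x2: True, x3: False, x4: True, x5: True, x6: False, x7: False.

Satisfiable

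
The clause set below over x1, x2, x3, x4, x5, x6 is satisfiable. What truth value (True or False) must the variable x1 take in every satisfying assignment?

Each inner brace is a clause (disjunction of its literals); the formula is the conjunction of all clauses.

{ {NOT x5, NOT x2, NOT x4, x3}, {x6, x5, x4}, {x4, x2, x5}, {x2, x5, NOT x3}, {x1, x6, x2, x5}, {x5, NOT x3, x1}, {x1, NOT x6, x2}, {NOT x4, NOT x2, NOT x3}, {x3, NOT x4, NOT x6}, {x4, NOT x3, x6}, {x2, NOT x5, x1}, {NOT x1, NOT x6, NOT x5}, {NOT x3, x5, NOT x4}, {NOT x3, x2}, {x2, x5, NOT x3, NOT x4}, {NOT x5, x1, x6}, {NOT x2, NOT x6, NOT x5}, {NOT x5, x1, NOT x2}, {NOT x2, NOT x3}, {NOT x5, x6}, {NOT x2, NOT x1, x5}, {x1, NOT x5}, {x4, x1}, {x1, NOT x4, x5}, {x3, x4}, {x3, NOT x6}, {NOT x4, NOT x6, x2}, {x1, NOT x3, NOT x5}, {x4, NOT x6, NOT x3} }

Suppose x1 = false.
The clause (NOT x5) is unit, so x5 = false.
The clause (NOT x3) is unit, so x3 = false.
The clause (x4) is unit, so x4 = true.
That conflicts with the unit clause (NOT x4).
So every satisfying assignment has x1 = True.

True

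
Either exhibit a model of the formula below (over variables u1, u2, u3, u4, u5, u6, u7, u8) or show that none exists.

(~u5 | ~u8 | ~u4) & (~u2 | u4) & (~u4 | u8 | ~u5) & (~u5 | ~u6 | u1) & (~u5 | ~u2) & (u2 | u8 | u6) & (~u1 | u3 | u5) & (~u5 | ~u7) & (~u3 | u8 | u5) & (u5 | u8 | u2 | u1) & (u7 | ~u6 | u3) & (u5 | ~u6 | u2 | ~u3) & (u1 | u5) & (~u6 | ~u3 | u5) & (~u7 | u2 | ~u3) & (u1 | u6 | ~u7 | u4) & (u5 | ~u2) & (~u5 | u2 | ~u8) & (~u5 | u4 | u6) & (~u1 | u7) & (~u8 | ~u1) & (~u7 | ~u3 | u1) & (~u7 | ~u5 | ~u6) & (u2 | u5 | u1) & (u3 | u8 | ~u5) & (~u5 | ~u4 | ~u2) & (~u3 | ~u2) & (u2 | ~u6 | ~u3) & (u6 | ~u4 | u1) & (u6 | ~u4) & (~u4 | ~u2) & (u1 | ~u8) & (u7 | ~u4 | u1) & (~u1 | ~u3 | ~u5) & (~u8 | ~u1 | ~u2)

UNSATISFIABLE

Case u2 = 0:
Case u8 = 1:
From the singleton clause (~u5), u5 = 0.
From the singleton clause (u1), u1 = 1.
That conflicts with the unit clause (~u1).
Backtrack on u8: now try u8 = 0.
From the singleton clause (u6), u6 = 1.
From the singleton clause (~u3), u3 = 0.
From the singleton clause (u7), u7 = 1.
From the singleton clause (~u5), u5 = 0.
From the singleton clause (~u1), u1 = 0.
That conflicts with the unit clause (u1).
Neither u8 = 1 nor u8 = 0 works.
Backtrack on u2: now try u2 = 1.
From the singleton clause (u4), u4 = 1.
That conflicts with the unit clause (~u4).
Neither u2 = 1 nor u2 = 0 works.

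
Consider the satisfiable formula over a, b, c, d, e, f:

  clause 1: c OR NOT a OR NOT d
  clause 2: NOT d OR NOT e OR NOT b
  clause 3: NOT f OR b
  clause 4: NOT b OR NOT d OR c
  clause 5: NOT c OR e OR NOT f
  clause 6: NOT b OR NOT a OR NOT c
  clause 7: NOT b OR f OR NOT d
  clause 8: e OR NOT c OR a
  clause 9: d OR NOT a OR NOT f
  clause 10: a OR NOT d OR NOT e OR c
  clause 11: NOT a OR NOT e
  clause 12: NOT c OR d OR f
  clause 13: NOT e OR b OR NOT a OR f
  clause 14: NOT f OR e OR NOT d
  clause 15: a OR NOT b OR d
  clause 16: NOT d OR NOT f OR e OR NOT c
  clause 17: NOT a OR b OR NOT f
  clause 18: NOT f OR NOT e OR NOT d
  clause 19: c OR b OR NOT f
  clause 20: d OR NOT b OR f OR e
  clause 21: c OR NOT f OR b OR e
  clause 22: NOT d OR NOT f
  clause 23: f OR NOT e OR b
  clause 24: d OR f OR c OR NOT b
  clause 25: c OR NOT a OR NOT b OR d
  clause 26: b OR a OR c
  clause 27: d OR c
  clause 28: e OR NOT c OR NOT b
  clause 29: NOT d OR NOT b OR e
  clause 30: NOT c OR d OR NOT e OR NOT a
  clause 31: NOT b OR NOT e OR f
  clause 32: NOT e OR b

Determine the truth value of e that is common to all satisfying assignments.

Suppose e = true.
(NOT a) alone gives a = false.
(b) alone gives b = true.
(NOT d) alone gives d = false.
But (d) is also a unit clause — contradiction.
So every satisfying assignment has e = False.

False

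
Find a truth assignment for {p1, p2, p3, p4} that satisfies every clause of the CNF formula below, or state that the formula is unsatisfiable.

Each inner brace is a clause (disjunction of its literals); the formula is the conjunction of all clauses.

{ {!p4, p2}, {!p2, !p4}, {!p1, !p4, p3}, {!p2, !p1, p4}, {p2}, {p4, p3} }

(p2) alone gives p2 = true.
(!p4) alone gives p4 = false.
(!p1) alone gives p1 = false.
(p3) alone gives p3 = true.
All clauses are satisfied.

p1=false,  p2=true,  p3=true,  p4=false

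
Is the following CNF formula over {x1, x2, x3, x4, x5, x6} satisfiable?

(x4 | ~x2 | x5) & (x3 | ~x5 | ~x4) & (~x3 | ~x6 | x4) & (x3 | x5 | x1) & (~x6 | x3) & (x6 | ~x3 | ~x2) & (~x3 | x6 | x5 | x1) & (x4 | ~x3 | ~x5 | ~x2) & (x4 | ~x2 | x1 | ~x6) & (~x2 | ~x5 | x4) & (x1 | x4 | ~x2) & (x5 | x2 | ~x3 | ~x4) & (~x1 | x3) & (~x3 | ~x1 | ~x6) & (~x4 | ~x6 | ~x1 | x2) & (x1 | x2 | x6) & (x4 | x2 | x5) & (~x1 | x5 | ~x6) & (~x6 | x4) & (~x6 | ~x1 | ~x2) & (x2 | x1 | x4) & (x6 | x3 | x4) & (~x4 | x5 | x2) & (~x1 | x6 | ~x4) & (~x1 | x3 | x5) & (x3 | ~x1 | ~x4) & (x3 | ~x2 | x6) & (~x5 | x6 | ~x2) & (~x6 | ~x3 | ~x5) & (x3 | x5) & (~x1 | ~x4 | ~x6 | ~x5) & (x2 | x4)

Case x6 = 1:
Unit clause (x3) forces x3 = 1.
Unit clause (x4) forces x4 = 1.
Unit clause (~x1) forces x1 = 0.
Unit clause (~x5) forces x5 = 0.
Unit clause (x2) forces x2 = 1.
This assignment satisfies each clause.
A satisfying assignment: x1 ↦ 0; x2 ↦ 1; x3 ↦ 1; x4 ↦ 1; x5 ↦ 0; x6 ↦ 1.

Yes, satisfiable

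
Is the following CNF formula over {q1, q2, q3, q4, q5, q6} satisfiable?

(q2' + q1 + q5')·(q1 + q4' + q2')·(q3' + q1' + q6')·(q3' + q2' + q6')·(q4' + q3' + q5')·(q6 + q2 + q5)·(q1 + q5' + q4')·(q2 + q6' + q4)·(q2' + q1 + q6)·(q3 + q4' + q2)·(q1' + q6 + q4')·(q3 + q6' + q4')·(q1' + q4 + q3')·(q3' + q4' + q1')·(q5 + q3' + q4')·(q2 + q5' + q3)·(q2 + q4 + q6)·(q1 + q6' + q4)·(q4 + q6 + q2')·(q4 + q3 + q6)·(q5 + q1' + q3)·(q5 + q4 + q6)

Branch on q2: set q2 = 1.
Branch on q1: set q1 = 1.
Branch on q3: set q3 = 0.
(q5) alone gives q5 = 1.
Branch on q6: set q6 = 1.
(q4') alone gives q4 = 0.
All clauses are satisfied.
A satisfying assignment: q1 ↦ 1, q2 ↦ 1, q3 ↦ 0, q4 ↦ 0, q5 ↦ 1, q6 ↦ 1.

Yes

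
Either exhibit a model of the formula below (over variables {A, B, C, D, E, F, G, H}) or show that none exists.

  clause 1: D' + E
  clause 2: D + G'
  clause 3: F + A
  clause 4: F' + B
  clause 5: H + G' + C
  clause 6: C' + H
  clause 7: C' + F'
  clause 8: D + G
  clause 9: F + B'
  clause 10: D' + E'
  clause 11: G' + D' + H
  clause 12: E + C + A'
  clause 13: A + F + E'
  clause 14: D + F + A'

UNSATISFIABLE

Case D = 0:
(G') alone gives G = 0.
But (G) is also a unit clause — contradiction.
So D must be the other value — set D = 1.
(E) alone gives E = 1.
But (E') is also a unit clause — contradiction.
Either choice for D ends in contradiction.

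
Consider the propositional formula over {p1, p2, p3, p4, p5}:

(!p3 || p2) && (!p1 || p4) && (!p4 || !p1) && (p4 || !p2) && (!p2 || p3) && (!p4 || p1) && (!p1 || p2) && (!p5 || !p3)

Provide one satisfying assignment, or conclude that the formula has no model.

Branch on p3: set p3 = false.
(!p2) alone gives p2 = false.
(!p1) alone gives p1 = false.
(!p4) alone gives p4 = false.
No clause remains; p5 is free.

p1 ↦ false; p2 ↦ false; p3 ↦ false; p4 ↦ false; p5 ↦ true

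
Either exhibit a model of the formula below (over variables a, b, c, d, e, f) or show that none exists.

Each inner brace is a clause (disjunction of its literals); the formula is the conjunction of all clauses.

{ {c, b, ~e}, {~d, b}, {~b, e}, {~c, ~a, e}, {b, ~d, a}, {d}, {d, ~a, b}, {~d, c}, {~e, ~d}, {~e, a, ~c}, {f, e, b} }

The clause (d) is unit, so d = 1.
The clause (b) is unit, so b = 1.
The clause (e) is unit, so e = 1.
Now (~e) is unsatisfied and unit — conflict.

UNSATISFIABLE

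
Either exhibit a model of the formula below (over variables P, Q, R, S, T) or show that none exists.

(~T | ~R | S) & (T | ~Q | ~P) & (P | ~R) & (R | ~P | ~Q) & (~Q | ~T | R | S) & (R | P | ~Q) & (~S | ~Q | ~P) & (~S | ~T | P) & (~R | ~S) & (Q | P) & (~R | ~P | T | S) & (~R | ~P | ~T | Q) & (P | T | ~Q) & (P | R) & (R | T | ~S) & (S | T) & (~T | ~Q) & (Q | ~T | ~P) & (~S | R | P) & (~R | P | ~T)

Suppose P = 1.
Suppose T = 1.
The clause (~Q) is unit, so Q = 0.
That conflicts with the unit clause (Q).
Undo T and try T = 0.
The clause (~Q) is unit, so Q = 0.
The clause (S) is unit, so S = 1.
The clause (~R) is unit, so R = 0.
That conflicts with the unit clause (R).
Both values of T lead to a conflict.
Undo P and try P = 0.
The clause (~R) is unit, so R = 0.
That conflicts with the unit clause (R).
Both values of P lead to a conflict.

UNSATISFIABLE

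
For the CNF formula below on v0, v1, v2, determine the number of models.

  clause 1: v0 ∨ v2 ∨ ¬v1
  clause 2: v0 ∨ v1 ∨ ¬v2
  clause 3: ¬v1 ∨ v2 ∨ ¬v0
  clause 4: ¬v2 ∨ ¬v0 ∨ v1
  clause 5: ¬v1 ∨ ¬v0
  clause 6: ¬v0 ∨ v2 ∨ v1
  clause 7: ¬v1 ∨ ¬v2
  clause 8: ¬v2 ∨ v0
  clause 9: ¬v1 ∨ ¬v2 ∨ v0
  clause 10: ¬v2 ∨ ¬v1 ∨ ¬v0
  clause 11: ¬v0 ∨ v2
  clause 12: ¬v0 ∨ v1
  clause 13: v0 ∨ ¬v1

There are 2^3 = 8 truth assignments over (v0, v1, v2).
Check each against the 13 clauses (columns in the order v0, v1, v2):
  F F F  ✓ satisfies all
  F F T  ✗ fails (v0 ∨ v1 ∨ ¬v2)
  F T F  ✗ fails (v0 ∨ v2 ∨ ¬v1)
  F T T  ✗ fails (¬v1 ∨ ¬v2)
  T F F  ✗ fails (¬v0 ∨ v2 ∨ v1)
  T F T  ✗ fails (¬v2 ∨ ¬v0 ∨ v1)
  T T F  ✗ fails (¬v1 ∨ v2 ∨ ¬v0)
  T T T  ✗ fails (¬v1 ∨ ¬v0)
1 of the 8 rows is a model.

1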